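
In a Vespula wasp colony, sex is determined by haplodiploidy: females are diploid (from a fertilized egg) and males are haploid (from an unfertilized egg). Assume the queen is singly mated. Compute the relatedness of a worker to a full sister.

0.75

Haplodiploid full sisters inherit their father's entire haploid genome identically (contributing 1/2) and on average half of their mother's contribution (1/2 · 1/2 = 1/4); r = 1/2 + 1/4 = 3/4.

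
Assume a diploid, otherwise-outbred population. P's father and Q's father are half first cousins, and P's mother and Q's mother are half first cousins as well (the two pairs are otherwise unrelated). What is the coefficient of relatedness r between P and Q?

With two independent routes of shared ancestry, r is the sum of the two contributions.
P and Q are related in two ways: half second cousins through their fathers (r = 1/64) and half second cousins through their mothers (r = 1/64).
r = 1/64 + 1/64 = 0.03125.

0.03125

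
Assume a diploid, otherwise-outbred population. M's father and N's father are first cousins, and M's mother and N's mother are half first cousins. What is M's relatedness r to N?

0.046875

Independent pedigree routes through distinct common ancestors add.
M and N are related in two ways: second cousins through their fathers (r = 1/32) and half second cousins through their mothers (r = 1/64).
r = 1/32 + 1/64 = 3/64 = 0.046875.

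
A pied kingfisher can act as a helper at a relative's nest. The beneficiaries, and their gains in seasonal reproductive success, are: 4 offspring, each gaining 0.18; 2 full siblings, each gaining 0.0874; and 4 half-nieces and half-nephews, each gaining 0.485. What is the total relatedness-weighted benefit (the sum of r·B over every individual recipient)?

r to an offspring = 1/2 (one parent–offspring link: r = (1/2)^1 = 1/2).
r to a full sibling = 1/2 (full sibs share both parents — two paths of length 2: r = 2·(1/2)^2 = 1/2).
r to a half-niece or half-nephew = 0.125 (half-aunt/uncle↔niece/nephew: one path of length 3: r = (1/2)^3 = 1/8).
Summing one r·B term per recipient: 4·0.5·0.18 + 2·0.5·0.0874 + 4·0.125·0.485 = 0.6899.

0.6899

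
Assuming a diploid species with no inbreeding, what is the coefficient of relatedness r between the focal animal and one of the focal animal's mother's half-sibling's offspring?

0.0625

Each parent–offspring link contributes a factor of 1/2, and independent paths through distinct common ancestors add.
Half first cousins share one grandparent — one path of length 4: r = (1/2)^4 = 1/16.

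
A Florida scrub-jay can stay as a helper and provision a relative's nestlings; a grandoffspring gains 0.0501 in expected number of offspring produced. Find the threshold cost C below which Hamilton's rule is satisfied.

r to a grandoffspring = 0.25 (two parent–offspring links: r = (1/2)^2 = 1/4).
Hamilton's rule: n·r·B > C, so the trait is favored while C < n·r·B = 1·0.25·0.0501 = 0.012525.

0.012525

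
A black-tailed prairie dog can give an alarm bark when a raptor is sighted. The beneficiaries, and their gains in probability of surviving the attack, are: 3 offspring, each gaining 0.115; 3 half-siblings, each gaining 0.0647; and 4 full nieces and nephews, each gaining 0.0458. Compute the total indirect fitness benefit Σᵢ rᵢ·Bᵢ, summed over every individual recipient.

r to an offspring = 1/2 (one parent–offspring link: r = (1/2)^1 = 1/2).
r to a half-sibling = 0.25 (half-sibs share one parent — one path of length 2: r = (1/2)^2 = 1/4).
r to a full niece or nephew = 0.25 (full aunt/uncle↔niece/nephew: two paths of length 3 through the shared grandparent pair: r = 2·(1/2)^3 = 1/4).
Summing one r·B term per recipient: 3·0.5·0.115 + 3·0.25·0.0647 + 4·0.25·0.0458 = 0.266825.

0.266825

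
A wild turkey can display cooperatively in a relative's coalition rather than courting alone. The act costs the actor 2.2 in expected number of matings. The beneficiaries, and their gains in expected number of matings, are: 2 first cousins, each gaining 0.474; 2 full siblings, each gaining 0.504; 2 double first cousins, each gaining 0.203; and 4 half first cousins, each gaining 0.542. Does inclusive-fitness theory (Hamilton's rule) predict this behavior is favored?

Hamilton's rule: the trait is favored when the sum of r·B over every recipient exceeds the actor's cost C.
r to a first cousin = 0.125 (first cousins share one grandparent pair — two paths of length 4: r = 2·(1/2)^4 = 1/8).
r to a full sibling = 0.5 (full sibs share both parents — two paths of length 2: r = 2·(1/2)^2 = 1/2).
r to a double first cousin = 0.25 (double first cousins share both grandparent pairs — four paths of length 4: r = 4·(1/2)^4 = 1/4).
r to a half first cousin = 0.0625 (half first cousins share one grandparent — one path of length 4: r = (1/2)^4 = 1/16).
Summing one r·B term per recipient: 2·0.125·0.474 + 2·0.5·0.504 + 2·0.25·0.203 + 4·0.0625·0.542 = 0.8595.
0.8595 < 2.2: the indirect benefit is less than the cost.

No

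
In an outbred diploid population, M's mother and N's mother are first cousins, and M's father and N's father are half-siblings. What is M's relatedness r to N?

Wright's path rule: contributions from independent ancestry routes add.
M and N are related in two ways: second cousins through their mothers (r = 1/32) and half first cousins through their fathers (r = 1/16).
r = 1/32 + 1/16 = 3/32 = 0.09375.

0.09375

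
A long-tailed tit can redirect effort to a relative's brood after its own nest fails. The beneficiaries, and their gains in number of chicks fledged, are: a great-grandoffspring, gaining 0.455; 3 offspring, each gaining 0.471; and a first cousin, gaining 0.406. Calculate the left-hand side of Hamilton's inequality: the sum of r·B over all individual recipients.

r to a great-grandoffspring = 1/8 (three parent–offspring links: r = (1/2)^3 = 1/8).
r to an offspring = 0.5 (one parent–offspring link: r = (1/2)^1 = 1/2).
r to a first cousin = 1/8 (first cousins share one grandparent pair — two paths of length 4: r = 2·(1/2)^4 = 1/8).
Summing one r·B term per recipient: 1·0.125·0.455 + 3·0.5·0.471 + 1·0.125·0.406 = 0.814125.

0.814125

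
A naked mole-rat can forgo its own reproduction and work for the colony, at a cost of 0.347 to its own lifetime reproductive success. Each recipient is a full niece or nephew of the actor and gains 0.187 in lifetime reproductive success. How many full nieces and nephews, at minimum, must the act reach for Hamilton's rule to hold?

8

r to a full niece or nephew = 0.25 (full aunt/uncle↔niece/nephew: two paths of length 3 through the shared grandparent pair: r = 2·(1/2)^3 = 1/4).
Hamilton's rule: n·r·B > C  ⇒  n > C/(r·B) = 0.347/(0.25·0.187) = 7.422.
The smallest integer exceeding 7.422 is 8.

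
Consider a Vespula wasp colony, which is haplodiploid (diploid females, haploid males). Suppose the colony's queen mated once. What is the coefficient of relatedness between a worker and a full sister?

Haplodiploid full sisters inherit their father's entire haploid genome identically (contributing 1/2) and on average half of their mother's contribution (1/2 · 1/2 = 1/4); r = 1/2 + 1/4 = 3/4.

0.75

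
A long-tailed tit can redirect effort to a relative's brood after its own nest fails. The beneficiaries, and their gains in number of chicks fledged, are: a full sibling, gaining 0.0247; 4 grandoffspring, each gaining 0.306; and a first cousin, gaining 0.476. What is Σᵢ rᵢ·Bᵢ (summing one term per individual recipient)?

r to a full sibling = 0.5 (full sibs share both parents — two paths of length 2: r = 2·(1/2)^2 = 1/2).
r to a grandoffspring = 1/4 (two parent–offspring links: r = (1/2)^2 = 1/4).
r to a first cousin = 0.125 (first cousins share one grandparent pair — two paths of length 4: r = 2·(1/2)^4 = 1/8).
Summing one r·B term per recipient: 1·0.5·0.0247 + 4·0.25·0.306 + 1·0.125·0.476 = 0.37785.

0.37785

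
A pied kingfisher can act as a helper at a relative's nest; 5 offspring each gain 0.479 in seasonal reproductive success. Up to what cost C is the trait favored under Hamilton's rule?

1.1975

r to an offspring = 1/2 (one parent–offspring link: r = (1/2)^1 = 1/2).
Hamilton's rule: n·r·B > C, so the trait is favored while C < n·r·B = 5·0.5·0.479 = 1.1975.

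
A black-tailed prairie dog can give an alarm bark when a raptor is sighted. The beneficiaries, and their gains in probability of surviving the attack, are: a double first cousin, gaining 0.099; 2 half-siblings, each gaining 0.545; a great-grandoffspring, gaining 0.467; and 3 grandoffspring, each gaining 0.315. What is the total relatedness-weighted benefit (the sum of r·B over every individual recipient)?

0.591875

r to a double first cousin = 0.25 (double first cousins share both grandparent pairs — four paths of length 4: r = 4·(1/2)^4 = 1/4).
r to a half-sibling = 1/4 (half-sibs share one parent — one path of length 2: r = (1/2)^2 = 1/4).
r to a great-grandoffspring = 1/8 (three parent–offspring links: r = (1/2)^3 = 1/8).
r to a grandoffspring = 1/4 (two parent–offspring links: r = (1/2)^2 = 1/4).
Summing one r·B term per recipient: 1·0.25·0.099 + 2·0.25·0.545 + 1·0.125·0.467 + 3·0.25·0.315 = 0.591875.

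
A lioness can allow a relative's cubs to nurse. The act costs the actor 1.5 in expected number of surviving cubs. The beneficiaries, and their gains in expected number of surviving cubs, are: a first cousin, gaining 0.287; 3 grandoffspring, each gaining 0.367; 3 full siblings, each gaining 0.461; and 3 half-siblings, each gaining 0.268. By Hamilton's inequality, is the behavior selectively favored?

Hamilton's rule: the trait is favored when the sum of r·B over every recipient exceeds the actor's cost C.
r to a first cousin = 0.125 (first cousins share one grandparent pair — two paths of length 4: r = 2·(1/2)^4 = 1/8).
r to a grandoffspring = 1/4 (two parent–offspring links: r = (1/2)^2 = 1/4).
r to a full sibling = 1/2 (full sibs share both parents — two paths of length 2: r = 2·(1/2)^2 = 1/2).
r to a half-sibling = 0.25 (half-sibs share one parent — one path of length 2: r = (1/2)^2 = 1/4).
Summing one r·B term per recipient: 1·0.125·0.287 + 3·0.25·0.367 + 3·0.5·0.461 + 3·0.25·0.268 = 1.203625.
1.203625 < 1.5: the indirect benefit is less than the cost.

No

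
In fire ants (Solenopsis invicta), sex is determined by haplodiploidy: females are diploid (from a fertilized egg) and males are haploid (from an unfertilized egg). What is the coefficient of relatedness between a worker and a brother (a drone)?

Her haploid brother carries none of their father's genes and a random half of their mother's genome; that half matches the maternal half of her own genome with probability 1/2: r = 1/2 · 1/2 = 1/4.

0.25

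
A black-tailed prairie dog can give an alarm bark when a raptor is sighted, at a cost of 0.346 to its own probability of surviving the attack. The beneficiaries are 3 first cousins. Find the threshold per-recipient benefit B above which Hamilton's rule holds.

0.9227

r to a first cousin = 1/8 (first cousins share one grandparent pair — two paths of length 4: r = 2·(1/2)^4 = 1/8).
Hamilton's rule with n recipients of equal r: n·r·B > C, so B > C/(n·r) = 0.346/(3·0.125) = 0.9227.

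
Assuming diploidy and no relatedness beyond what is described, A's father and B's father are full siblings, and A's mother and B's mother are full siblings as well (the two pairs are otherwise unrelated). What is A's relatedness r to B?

Relatedness sums over independent paths through distinct common ancestors.
A and B are related in two ways: first cousins through their fathers (r = 1/8) and first cousins through their mothers (r = 1/8) — i.e. double first cousins.
r = 1/8 + 1/8 = 0.25.

0.25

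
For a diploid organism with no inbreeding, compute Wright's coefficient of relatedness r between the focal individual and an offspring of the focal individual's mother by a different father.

0.25

Each parent–offspring link contributes a factor of 1/2, and independent paths through distinct common ancestors add.
Half-sibs share one parent — one path of length 2: r = (1/2)^2 = 1/4.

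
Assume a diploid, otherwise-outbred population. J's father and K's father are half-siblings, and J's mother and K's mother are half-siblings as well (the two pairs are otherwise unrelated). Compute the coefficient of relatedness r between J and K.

Independent pedigree routes through distinct common ancestors add.
J and K are related in two ways: half first cousins through their fathers (r = 1/16) and half first cousins through their mothers (r = 1/16).
r = 1/16 + 1/16 = 1/8 = 0.125.

0.125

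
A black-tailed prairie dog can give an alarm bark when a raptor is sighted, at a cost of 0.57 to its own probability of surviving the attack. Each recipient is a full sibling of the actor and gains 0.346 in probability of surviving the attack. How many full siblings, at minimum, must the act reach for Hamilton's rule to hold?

r to a full sibling = 1/2 (full sibs share both parents — two paths of length 2: r = 2·(1/2)^2 = 1/2).
Hamilton's rule: n·r·B > C  ⇒  n > C/(r·B) = 0.57/(0.5·0.346) = 3.295.
The smallest integer exceeding 3.295 is 4.

4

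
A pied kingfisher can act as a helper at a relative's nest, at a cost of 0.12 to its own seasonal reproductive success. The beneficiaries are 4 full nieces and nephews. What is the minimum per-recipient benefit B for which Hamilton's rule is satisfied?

r to a full niece or nephew = 0.25 (full aunt/uncle↔niece/nephew: two paths of length 3 through the shared grandparent pair: r = 2·(1/2)^3 = 1/4).
Hamilton's rule with n recipients of equal r: n·r·B > C, so B > C/(n·r) = 0.12/(4·0.25) = 0.12.

0.12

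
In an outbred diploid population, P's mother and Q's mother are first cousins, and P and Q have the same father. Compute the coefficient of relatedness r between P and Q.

0.28125

Independent pedigree routes through distinct common ancestors add.
P and Q are related in two ways: second cousins through their mothers (r = 1/32) and half-sibs through their shared father (r = 1/4).
r = 1/32 + 1/4 = 9/32 = 0.28125.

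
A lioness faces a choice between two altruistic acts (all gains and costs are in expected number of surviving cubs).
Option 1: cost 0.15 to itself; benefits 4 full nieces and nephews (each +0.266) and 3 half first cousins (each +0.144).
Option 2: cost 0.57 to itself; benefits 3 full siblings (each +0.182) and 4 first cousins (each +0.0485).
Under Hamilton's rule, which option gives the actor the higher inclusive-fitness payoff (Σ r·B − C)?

Option 1

Option 1: r to a full niece or nephew = 0.25.
Option 1: r to a half first cousin = 0.0625.
Option 1: Σ r·B − C = (4·0.25·0.266 + 3·0.0625·0.144) − 0.15 = 0.143.
Option 2: r to a full sibling = 0.5.
Option 2: r to a first cousin = 0.125.
Option 2: Σ r·B − C = (3·0.5·0.182 + 4·0.125·0.0485) − 0.57 = -0.27275.
Option 1 has the higher net inclusive-fitness payoff.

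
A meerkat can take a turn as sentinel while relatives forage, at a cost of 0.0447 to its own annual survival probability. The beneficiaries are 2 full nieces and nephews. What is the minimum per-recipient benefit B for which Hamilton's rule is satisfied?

r to a full niece or nephew = 1/4 (full aunt/uncle↔niece/nephew: two paths of length 3 through the shared grandparent pair: r = 2·(1/2)^3 = 1/4).
Hamilton's rule with n recipients of equal r: n·r·B > C, so B > C/(n·r) = 0.0447/(2·0.25) = 0.0894.

0.0894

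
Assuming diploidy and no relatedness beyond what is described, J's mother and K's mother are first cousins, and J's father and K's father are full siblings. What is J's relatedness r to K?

0.15625

Independent pedigree routes through distinct common ancestors add.
J and K are related in two ways: second cousins through their mothers (r = 1/32) and first cousins through their fathers (r = 1/8).
r = 1/32 + 1/8 = 5/32 = 0.15625.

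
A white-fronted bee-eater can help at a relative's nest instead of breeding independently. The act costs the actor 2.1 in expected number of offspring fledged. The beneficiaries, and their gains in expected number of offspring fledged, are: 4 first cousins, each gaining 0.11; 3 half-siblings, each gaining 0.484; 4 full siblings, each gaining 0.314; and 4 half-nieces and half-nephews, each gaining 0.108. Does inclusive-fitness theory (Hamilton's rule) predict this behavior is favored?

Hamilton's rule: the trait is favored when the sum of r·B over every recipient exceeds the actor's cost C.
r to a first cousin = 1/8 (first cousins share one grandparent pair — two paths of length 4: r = 2·(1/2)^4 = 1/8).
r to a half-sibling = 0.25 (half-sibs share one parent — one path of length 2: r = (1/2)^2 = 1/4).
r to a full sibling = 1/2 (full sibs share both parents — two paths of length 2: r = 2·(1/2)^2 = 1/2).
r to a half-niece or half-nephew = 1/8 (half-aunt/uncle↔niece/nephew: one path of length 3: r = (1/2)^3 = 1/8).
Summing one r·B term per recipient: 4·0.125·0.11 + 3·0.25·0.484 + 4·0.5·0.314 + 4·0.125·0.108 = 1.1.
1.1 < 2.1: the indirect benefit is less than the cost.

No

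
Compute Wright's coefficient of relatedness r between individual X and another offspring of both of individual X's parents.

0.5

Each parent–offspring link contributes a factor of 1/2, and independent paths through distinct common ancestors add.
Full sibs share both parents — two paths of length 2: r = 2·(1/2)^2 = 1/2.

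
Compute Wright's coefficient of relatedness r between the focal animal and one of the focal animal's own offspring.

Each parent–offspring link contributes a factor of 1/2, and independent paths through distinct common ancestors add.
One parent–offspring link: r = (1/2)^1 = 1/2.

0.5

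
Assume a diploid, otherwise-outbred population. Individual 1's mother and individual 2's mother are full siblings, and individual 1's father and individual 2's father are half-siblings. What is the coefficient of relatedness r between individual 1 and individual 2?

Wright's path rule: contributions from independent ancestry routes add.
Individual 1 and individual 2 are related in two ways: first cousins through their mothers (r = 1/8) and half first cousins through their fathers (r = 1/16).
r = 1/8 + 1/16 = 0.1875.

0.1875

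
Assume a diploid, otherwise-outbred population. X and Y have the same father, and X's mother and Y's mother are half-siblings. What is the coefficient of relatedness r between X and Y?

0.3125

With two independent routes of shared ancestry, r is the sum of the two contributions.
X and Y are related in two ways: half-sibs through their shared father (r = 1/4) and half first cousins through their mothers (r = 1/16).
r = 1/4 + 1/16 = 0.3125.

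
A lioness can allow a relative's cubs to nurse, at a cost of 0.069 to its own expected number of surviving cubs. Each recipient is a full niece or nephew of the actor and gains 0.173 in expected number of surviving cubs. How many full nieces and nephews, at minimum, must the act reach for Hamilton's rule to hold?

r to a full niece or nephew = 0.25 (full aunt/uncle↔niece/nephew: two paths of length 3 through the shared grandparent pair: r = 2·(1/2)^3 = 1/4).
Hamilton's rule: n·r·B > C  ⇒  n > C/(r·B) = 0.069/(0.25·0.173) = 1.595.
The smallest integer exceeding 1.595 is 2.

2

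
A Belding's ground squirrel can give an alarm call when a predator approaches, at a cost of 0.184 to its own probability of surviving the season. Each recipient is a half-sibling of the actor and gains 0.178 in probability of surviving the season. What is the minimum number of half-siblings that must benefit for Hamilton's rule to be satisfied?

5

r to a half-sibling = 0.25 (half-sibs share one parent — one path of length 2: r = (1/2)^2 = 1/4).
Hamilton's rule: n·r·B > C  ⇒  n > C/(r·B) = 0.184/(0.25·0.178) = 4.135.
The smallest integer exceeding 4.135 is 5.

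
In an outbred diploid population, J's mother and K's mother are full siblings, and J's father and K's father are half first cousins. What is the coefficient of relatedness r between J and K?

With two independent routes of shared ancestry, r is the sum of the two contributions.
J and K are related in two ways: first cousins through their mothers (r = 1/8) and half second cousins through their fathers (r = 1/64).
r = 1/8 + 1/64 = 9/64 = 0.140625.

0.140625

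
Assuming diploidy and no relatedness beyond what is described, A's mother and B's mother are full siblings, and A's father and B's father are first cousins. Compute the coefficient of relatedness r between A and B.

Independent pedigree routes through distinct common ancestors add.
A and B are related in two ways: first cousins through their mothers (r = 1/8) and second cousins through their fathers (r = 1/32).
r = 1/8 + 1/32 = 5/32 = 0.15625.

0.15625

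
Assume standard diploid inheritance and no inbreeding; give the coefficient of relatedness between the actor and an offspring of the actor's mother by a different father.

0.25

Each parent–offspring link contributes a factor of 1/2, and independent paths through distinct common ancestors add.
Half-sibs share one parent — one path of length 2: r = (1/2)^2 = 1/4.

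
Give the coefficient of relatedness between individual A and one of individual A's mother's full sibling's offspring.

Each parent–offspring link contributes a factor of 1/2, and independent paths through distinct common ancestors add.
First cousins share one grandparent pair — two paths of length 4: r = 2·(1/2)^4 = 1/8.

0.125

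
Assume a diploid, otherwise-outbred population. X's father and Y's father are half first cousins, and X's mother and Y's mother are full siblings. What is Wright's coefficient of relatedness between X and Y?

0.140625

Wright's path rule: contributions from independent ancestry routes add.
X and Y are related in two ways: half second cousins through their fathers (r = 1/64) and first cousins through their mothers (r = 1/8).
r = 1/64 + 1/8 = 0.140625.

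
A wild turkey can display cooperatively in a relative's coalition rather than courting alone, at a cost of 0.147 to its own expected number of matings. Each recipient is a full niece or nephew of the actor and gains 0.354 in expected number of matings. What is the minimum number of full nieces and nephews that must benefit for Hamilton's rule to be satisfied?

2

r to a full niece or nephew = 1/4 (full aunt/uncle↔niece/nephew: two paths of length 3 through the shared grandparent pair: r = 2·(1/2)^3 = 1/4).
Hamilton's rule: n·r·B > C  ⇒  n > C/(r·B) = 0.147/(0.25·0.354) = 1.661.
The smallest integer exceeding 1.661 is 2.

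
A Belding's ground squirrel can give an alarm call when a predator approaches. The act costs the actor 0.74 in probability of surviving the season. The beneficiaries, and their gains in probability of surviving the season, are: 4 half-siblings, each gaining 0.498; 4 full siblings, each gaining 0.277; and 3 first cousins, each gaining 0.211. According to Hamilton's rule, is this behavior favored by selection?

Hamilton's rule: the trait is favored when the sum of r·B over every recipient exceeds the actor's cost C.
r to a half-sibling = 1/4 (half-sibs share one parent — one path of length 2: r = (1/2)^2 = 1/4).
r to a full sibling = 1/2 (full sibs share both parents — two paths of length 2: r = 2·(1/2)^2 = 1/2).
r to a first cousin = 0.125 (first cousins share one grandparent pair — two paths of length 4: r = 2·(1/2)^4 = 1/8).
Summing one r·B term per recipient: 4·0.25·0.498 + 4·0.5·0.277 + 3·0.125·0.211 = 1.131125.
1.131125 > 0.74: the indirect benefit exceeds the cost.

Yes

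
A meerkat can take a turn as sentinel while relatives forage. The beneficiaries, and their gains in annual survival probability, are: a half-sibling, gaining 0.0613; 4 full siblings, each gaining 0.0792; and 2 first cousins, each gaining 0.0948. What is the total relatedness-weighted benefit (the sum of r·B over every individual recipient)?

r to a half-sibling = 1/4 (half-sibs share one parent — one path of length 2: r = (1/2)^2 = 1/4).
r to a full sibling = 1/2 (full sibs share both parents — two paths of length 2: r = 2·(1/2)^2 = 1/2).
r to a first cousin = 0.125 (first cousins share one grandparent pair — two paths of length 4: r = 2·(1/2)^4 = 1/8).
Summing one r·B term per recipient: 1·0.25·0.0613 + 4·0.5·0.0792 + 2·0.125·0.0948 = 0.197425.

0.197425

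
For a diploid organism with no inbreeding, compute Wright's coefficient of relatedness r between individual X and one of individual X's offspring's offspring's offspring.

0.125

Each parent–offspring link contributes a factor of 1/2, and independent paths through distinct common ancestors add.
Three parent–offspring links: r = (1/2)^3 = 1/8.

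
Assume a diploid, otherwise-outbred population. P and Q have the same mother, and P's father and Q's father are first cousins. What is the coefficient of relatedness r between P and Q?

Relatedness sums over independent paths through distinct common ancestors.
P and Q are related in two ways: half-sibs through their shared mother (r = 1/4) and second cousins through their fathers (r = 1/32).
r = 1/4 + 1/32 = 9/32 = 0.28125.

0.28125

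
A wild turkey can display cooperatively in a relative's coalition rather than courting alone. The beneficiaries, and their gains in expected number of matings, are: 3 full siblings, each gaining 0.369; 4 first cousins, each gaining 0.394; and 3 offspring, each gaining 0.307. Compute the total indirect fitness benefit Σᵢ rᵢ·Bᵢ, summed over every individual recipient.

1.211

r to a full sibling = 0.5 (full sibs share both parents — two paths of length 2: r = 2·(1/2)^2 = 1/2).
r to a first cousin = 0.125 (first cousins share one grandparent pair — two paths of length 4: r = 2·(1/2)^4 = 1/8).
r to an offspring = 0.5 (one parent–offspring link: r = (1/2)^1 = 1/2).
Summing one r·B term per recipient: 3·0.5·0.369 + 4·0.125·0.394 + 3·0.5·0.307 = 1.211.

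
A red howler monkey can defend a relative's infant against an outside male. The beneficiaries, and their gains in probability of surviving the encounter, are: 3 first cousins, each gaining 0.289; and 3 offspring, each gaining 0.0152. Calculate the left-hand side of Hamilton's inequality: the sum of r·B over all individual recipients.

0.131175

r to a first cousin = 0.125 (first cousins share one grandparent pair — two paths of length 4: r = 2·(1/2)^4 = 1/8).
r to an offspring = 0.5 (one parent–offspring link: r = (1/2)^1 = 1/2).
Summing one r·B term per recipient: 3·0.125·0.289 + 3·0.5·0.0152 = 0.131175.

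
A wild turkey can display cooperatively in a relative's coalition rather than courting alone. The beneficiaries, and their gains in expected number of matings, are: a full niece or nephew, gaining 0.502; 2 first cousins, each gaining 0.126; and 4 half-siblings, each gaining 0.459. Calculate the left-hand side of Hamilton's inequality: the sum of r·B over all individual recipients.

0.616

r to a full niece or nephew = 0.25 (full aunt/uncle↔niece/nephew: two paths of length 3 through the shared grandparent pair: r = 2·(1/2)^3 = 1/4).
r to a first cousin = 1/8 (first cousins share one grandparent pair — two paths of length 4: r = 2·(1/2)^4 = 1/8).
r to a half-sibling = 1/4 (half-sibs share one parent — one path of length 2: r = (1/2)^2 = 1/4).
Summing one r·B term per recipient: 1·0.25·0.502 + 2·0.125·0.126 + 4·0.25·0.459 = 0.616.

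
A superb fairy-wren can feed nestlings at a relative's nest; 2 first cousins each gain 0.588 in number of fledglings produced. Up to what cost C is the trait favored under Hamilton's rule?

0.147

r to a first cousin = 1/8 (first cousins share one grandparent pair — two paths of length 4: r = 2·(1/2)^4 = 1/8).
Hamilton's rule: n·r·B > C, so the trait is favored while C < n·r·B = 2·0.125·0.588 = 0.147.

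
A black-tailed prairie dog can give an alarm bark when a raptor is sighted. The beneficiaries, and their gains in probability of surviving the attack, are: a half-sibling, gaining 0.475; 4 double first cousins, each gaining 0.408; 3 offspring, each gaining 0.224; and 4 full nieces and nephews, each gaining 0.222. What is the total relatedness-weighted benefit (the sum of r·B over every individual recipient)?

1.08475

r to a half-sibling = 0.25 (half-sibs share one parent — one path of length 2: r = (1/2)^2 = 1/4).
r to a double first cousin = 1/4 (double first cousins share both grandparent pairs — four paths of length 4: r = 4·(1/2)^4 = 1/4).
r to an offspring = 1/2 (one parent–offspring link: r = (1/2)^1 = 1/2).
r to a full niece or nephew = 1/4 (full aunt/uncle↔niece/nephew: two paths of length 3 through the shared grandparent pair: r = 2·(1/2)^3 = 1/4).
Summing one r·B term per recipient: 1·0.25·0.475 + 4·0.25·0.408 + 3·0.5·0.224 + 4·0.25·0.222 = 1.08475.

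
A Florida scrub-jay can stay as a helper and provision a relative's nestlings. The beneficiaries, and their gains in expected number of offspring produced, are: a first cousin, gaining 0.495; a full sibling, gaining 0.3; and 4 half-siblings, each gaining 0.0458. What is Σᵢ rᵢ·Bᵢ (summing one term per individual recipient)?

0.257675

r to a first cousin = 0.125 (first cousins share one grandparent pair — two paths of length 4: r = 2·(1/2)^4 = 1/8).
r to a full sibling = 1/2 (full sibs share both parents — two paths of length 2: r = 2·(1/2)^2 = 1/2).
r to a half-sibling = 0.25 (half-sibs share one parent — one path of length 2: r = (1/2)^2 = 1/4).
Summing one r·B term per recipient: 1·0.125·0.495 + 1·0.5·0.3 + 4·0.25·0.0458 = 0.257675.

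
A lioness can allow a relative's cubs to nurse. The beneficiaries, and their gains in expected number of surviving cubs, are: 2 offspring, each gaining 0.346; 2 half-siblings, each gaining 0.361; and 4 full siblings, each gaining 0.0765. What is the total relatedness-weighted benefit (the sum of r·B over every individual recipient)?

r to an offspring = 1/2 (one parent–offspring link: r = (1/2)^1 = 1/2).
r to a half-sibling = 1/4 (half-sibs share one parent — one path of length 2: r = (1/2)^2 = 1/4).
r to a full sibling = 0.5 (full sibs share both parents — two paths of length 2: r = 2·(1/2)^2 = 1/2).
Summing one r·B term per recipient: 2·0.5·0.346 + 2·0.25·0.361 + 4·0.5·0.0765 = 0.6795.

0.6795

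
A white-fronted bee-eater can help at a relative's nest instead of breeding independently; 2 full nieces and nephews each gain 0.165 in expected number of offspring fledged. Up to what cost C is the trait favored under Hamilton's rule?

r to a full niece or nephew = 0.25 (full aunt/uncle↔niece/nephew: two paths of length 3 through the shared grandparent pair: r = 2·(1/2)^3 = 1/4).
Hamilton's rule: n·r·B > C, so the trait is favored while C < n·r·B = 2·0.25·0.165 = 0.0825.

0.0825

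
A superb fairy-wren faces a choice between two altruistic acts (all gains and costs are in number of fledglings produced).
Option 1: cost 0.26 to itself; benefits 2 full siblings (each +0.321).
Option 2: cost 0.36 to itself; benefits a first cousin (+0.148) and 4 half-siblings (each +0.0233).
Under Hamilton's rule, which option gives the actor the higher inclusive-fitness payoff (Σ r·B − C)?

Option 1: r to a full sibling = 0.5.
Option 1: Σ r·B − C = (2·0.5·0.321) − 0.26 = 0.061.
Option 2: r to a first cousin = 0.125.
Option 2: r to a half-sibling = 0.25.
Option 2: Σ r·B − C = (1·0.125·0.148 + 4·0.25·0.0233) − 0.36 = -0.3182.
Option 1 has the higher net inclusive-fitness payoff.

Option 1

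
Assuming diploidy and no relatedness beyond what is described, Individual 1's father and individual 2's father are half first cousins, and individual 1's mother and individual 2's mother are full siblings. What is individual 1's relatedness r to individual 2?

Wright's path rule: contributions from independent ancestry routes add.
Individual 1 and individual 2 are related in two ways: half second cousins through their fathers (r = 1/64) and first cousins through their mothers (r = 1/8).
r = 1/64 + 1/8 = 9/64 = 0.140625.

0.140625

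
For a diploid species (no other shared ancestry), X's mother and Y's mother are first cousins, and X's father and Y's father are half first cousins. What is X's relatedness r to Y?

With two independent routes of shared ancestry, r is the sum of the two contributions.
X and Y are related in two ways: second cousins through their mothers (r = 1/32) and half second cousins through their fathers (r = 1/64).
r = 1/32 + 1/64 = 3/64 = 0.046875.

0.046875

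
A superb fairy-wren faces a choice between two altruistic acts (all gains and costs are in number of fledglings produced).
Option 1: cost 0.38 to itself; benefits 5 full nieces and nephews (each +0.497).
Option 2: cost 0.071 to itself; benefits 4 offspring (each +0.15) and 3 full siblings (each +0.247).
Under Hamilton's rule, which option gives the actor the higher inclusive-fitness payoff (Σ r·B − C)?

Option 1: r to a full niece or nephew = 0.25.
Option 1: Σ r·B − C = (5·0.25·0.497) − 0.38 = 0.24125.
Option 2: r to an offspring = 0.5.
Option 2: r to a full sibling = 0.5.
Option 2: Σ r·B − C = (4·0.5·0.15 + 3·0.5·0.247) − 0.071 = 0.5995.
Option 2 has the higher net inclusive-fitness payoff.

Option 2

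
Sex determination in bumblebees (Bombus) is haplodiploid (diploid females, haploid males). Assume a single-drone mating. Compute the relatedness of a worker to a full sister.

Haplodiploid full sisters inherit their father's entire haploid genome identically (contributing 1/2) and on average half of their mother's contribution (1/2 · 1/2 = 1/4); r = 1/2 + 1/4 = 3/4.

0.75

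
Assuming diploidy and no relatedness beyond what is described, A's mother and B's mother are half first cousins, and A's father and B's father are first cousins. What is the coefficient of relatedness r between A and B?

0.046875

Wright's path rule: contributions from independent ancestry routes add.
A and B are related in two ways: half second cousins through their mothers (r = 1/64) and second cousins through their fathers (r = 1/32).
r = 1/64 + 1/32 = 3/64 = 0.046875.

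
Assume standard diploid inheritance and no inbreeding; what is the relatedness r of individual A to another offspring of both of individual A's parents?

0.5

Each parent–offspring link contributes a factor of 1/2, and independent paths through distinct common ancestors add.
Full sibs share both parents — two paths of length 2: r = 2·(1/2)^2 = 1/2.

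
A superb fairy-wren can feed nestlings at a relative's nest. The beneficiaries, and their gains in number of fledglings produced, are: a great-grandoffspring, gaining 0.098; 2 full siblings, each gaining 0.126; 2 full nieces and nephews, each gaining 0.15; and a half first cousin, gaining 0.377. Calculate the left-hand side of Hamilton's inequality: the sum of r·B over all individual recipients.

r to a great-grandoffspring = 0.125 (three parent–offspring links: r = (1/2)^3 = 1/8).
r to a full sibling = 1/2 (full sibs share both parents — two paths of length 2: r = 2·(1/2)^2 = 1/2).
r to a full niece or nephew = 1/4 (full aunt/uncle↔niece/nephew: two paths of length 3 through the shared grandparent pair: r = 2·(1/2)^3 = 1/4).
r to a half first cousin = 1/16 (half first cousins share one grandparent — one path of length 4: r = (1/2)^4 = 1/16).
Summing one r·B term per recipient: 1·0.125·0.098 + 2·0.5·0.126 + 2·0.25·0.15 + 1·0.0625·0.377 = 0.2368125.

0.2368125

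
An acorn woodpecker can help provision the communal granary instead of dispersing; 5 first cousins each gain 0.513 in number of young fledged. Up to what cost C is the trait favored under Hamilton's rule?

r to a first cousin = 0.125 (first cousins share one grandparent pair — two paths of length 4: r = 2·(1/2)^4 = 1/8).
Hamilton's rule: n·r·B > C, so the trait is favored while C < n·r·B = 5·0.125·0.513 = 0.320625.

0.320625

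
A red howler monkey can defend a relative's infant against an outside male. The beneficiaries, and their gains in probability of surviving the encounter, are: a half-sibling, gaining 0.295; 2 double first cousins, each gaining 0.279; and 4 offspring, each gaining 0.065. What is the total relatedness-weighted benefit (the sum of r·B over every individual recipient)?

r to a half-sibling = 0.25 (half-sibs share one parent — one path of length 2: r = (1/2)^2 = 1/4).
r to a double first cousin = 1/4 (double first cousins share both grandparent pairs — four paths of length 4: r = 4·(1/2)^4 = 1/4).
r to an offspring = 1/2 (one parent–offspring link: r = (1/2)^1 = 1/2).
Summing one r·B term per recipient: 1·0.25·0.295 + 2·0.25·0.279 + 4·0.5·0.065 = 0.34325.

0.34325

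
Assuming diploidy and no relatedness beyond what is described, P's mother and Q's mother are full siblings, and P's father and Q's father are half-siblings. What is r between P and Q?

Wright's path rule: contributions from independent ancestry routes add.
P and Q are related in two ways: first cousins through their mothers (r = 1/8) and half first cousins through their fathers (r = 1/16).
r = 1/8 + 1/16 = 3/16 = 0.1875.

0.1875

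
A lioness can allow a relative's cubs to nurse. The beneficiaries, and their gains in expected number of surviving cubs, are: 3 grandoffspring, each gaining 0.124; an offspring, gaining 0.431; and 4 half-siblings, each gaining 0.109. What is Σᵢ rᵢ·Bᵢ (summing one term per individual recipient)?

0.4175

r to a grandoffspring = 1/4 (two parent–offspring links: r = (1/2)^2 = 1/4).
r to an offspring = 0.5 (one parent–offspring link: r = (1/2)^1 = 1/2).
r to a half-sibling = 0.25 (half-sibs share one parent — one path of length 2: r = (1/2)^2 = 1/4).
Summing one r·B term per recipient: 3·0.25·0.124 + 1·0.5·0.431 + 4·0.25·0.109 = 0.4175.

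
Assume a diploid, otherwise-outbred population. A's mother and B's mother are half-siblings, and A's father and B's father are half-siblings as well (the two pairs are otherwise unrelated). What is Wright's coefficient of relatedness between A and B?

Wright's path rule: contributions from independent ancestry routes add.
A and B are related in two ways: half first cousins through their mothers (r = 1/16) and half first cousins through their fathers (r = 1/16).
r = 1/16 + 1/16 = 0.125.

0.125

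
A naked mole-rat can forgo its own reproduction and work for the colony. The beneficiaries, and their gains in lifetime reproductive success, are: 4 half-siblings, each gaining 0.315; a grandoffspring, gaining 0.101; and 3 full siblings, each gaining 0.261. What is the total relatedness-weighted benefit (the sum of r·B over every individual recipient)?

r to a half-sibling = 1/4 (half-sibs share one parent — one path of length 2: r = (1/2)^2 = 1/4).
r to a grandoffspring = 0.25 (two parent–offspring links: r = (1/2)^2 = 1/4).
r to a full sibling = 0.5 (full sibs share both parents — two paths of length 2: r = 2·(1/2)^2 = 1/2).
Summing one r·B term per recipient: 4·0.25·0.315 + 1·0.25·0.101 + 3·0.5·0.261 = 0.73175.

0.73175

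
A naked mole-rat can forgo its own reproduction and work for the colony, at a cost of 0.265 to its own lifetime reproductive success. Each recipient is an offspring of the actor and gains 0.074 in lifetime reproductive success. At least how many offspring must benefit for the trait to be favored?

r to an offspring = 0.5 (one parent–offspring link: r = (1/2)^1 = 1/2).
Hamilton's rule: n·r·B > C  ⇒  n > C/(r·B) = 0.265/(0.5·0.074) = 7.162.
The smallest integer exceeding 7.162 is 8.

8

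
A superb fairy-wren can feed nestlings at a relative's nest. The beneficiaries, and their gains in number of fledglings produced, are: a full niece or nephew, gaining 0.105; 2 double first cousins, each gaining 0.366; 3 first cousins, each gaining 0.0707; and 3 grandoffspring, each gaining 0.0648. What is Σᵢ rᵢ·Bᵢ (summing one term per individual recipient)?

0.2843625

r to a full niece or nephew = 0.25 (full aunt/uncle↔niece/nephew: two paths of length 3 through the shared grandparent pair: r = 2·(1/2)^3 = 1/4).
r to a double first cousin = 0.25 (double first cousins share both grandparent pairs — four paths of length 4: r = 4·(1/2)^4 = 1/4).
r to a first cousin = 0.125 (first cousins share one grandparent pair — two paths of length 4: r = 2·(1/2)^4 = 1/8).
r to a grandoffspring = 1/4 (two parent–offspring links: r = (1/2)^2 = 1/4).
Summing one r·B term per recipient: 1·0.25·0.105 + 2·0.25·0.366 + 3·0.125·0.0707 + 3·0.25·0.0648 = 0.2843625.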